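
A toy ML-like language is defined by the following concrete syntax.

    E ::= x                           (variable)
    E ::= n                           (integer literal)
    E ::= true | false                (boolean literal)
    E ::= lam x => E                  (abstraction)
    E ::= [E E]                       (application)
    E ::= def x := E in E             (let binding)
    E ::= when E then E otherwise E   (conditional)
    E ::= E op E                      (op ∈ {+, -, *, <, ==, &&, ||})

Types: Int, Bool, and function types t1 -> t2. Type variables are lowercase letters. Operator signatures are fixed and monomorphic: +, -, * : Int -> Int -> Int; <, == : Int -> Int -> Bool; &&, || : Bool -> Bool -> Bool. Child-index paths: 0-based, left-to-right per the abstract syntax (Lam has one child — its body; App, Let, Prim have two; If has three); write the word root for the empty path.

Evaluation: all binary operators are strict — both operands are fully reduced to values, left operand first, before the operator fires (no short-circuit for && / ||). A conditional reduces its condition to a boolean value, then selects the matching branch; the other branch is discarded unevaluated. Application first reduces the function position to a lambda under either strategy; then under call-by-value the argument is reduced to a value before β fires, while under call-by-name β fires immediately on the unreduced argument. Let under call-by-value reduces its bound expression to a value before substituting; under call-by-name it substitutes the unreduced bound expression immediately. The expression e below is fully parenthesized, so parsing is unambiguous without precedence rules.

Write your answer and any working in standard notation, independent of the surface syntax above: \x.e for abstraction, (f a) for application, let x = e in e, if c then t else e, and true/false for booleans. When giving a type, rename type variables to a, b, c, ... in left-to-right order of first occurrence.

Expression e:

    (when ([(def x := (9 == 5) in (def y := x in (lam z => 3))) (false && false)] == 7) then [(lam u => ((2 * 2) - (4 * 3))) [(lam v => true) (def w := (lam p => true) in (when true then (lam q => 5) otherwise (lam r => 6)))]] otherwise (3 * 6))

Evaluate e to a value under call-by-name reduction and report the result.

Answer: 18

Derivation:
step 0: (if (((let x = (9 == 5) in (let y = x in (\z.3))) (false && false)) == 7) then ((\u.((2 * 2) - (4 * 3))) ((\v.true) (let w = (\p.true) in (if true then (\q.5) else (\r.6))))) else (3 * 6))
step 1: [let@0.0.0] (if (((let y = (9 == 5) in (\z.3)) (false && false)) == 7) then ((\u.((2 * 2) - (4 * 3))) ((\v.true) (let w = (\p.true) in (if true then (\q.5) else (\r.6))))) else (3 * 6))
step 2: [let@0.0.0] (if (((\z.3) (false && false)) == 7) then ((\u.((2 * 2) - (4 * 3))) ((\v.true) (let w = (\p.true) in (if true then (\q.5) else (\r.6))))) else (3 * 6))
step 3: [beta@0.0] (if (3 == 7) then ((\u.((2 * 2) - (4 * 3))) ((\v.true) (let w = (\p.true) in (if true then (\q.5) else (\r.6))))) else (3 * 6))
step 4: [delta@0] (if false then ((\u.((2 * 2) - (4 * 3))) ((\v.true) (let w = (\p.true) in (if true then (\q.5) else (\r.6))))) else (3 * 6))
step 5: [if@root] (3 * 6)
step 6: [delta@root] 18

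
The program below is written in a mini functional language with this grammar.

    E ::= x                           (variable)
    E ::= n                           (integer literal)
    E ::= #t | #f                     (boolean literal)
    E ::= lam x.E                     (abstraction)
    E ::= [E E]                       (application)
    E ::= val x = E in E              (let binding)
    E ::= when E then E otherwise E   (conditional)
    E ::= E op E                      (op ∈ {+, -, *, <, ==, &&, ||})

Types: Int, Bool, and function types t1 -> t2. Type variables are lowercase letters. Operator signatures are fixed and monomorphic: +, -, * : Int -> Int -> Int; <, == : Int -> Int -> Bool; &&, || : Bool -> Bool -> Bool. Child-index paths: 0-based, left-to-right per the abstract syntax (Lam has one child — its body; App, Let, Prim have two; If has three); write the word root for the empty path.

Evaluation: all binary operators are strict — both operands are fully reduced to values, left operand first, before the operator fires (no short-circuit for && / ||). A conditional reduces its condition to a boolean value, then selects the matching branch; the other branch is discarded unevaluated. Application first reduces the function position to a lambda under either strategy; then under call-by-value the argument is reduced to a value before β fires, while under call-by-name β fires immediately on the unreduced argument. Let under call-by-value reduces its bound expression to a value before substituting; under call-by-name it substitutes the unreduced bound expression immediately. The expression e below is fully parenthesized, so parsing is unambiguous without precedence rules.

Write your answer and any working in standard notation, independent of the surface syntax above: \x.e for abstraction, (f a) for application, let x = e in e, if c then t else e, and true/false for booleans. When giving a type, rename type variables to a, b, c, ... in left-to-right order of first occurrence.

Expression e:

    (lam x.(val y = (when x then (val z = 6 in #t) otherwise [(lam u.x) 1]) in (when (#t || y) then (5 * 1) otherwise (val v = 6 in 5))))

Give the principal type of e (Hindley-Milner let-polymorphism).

Derivation:
x : a
  unify a ~ Bool
let z : Int
x : Bool
\u._ : b -> Bool
  unify b -> Bool ~ Int -> c
  unify b ~ Int
  unify Bool ~ c
_ _ : Bool
  unify Bool ~ Bool
let y : Bool
  unify Bool ~ Bool
y : Bool
  unify Bool ~ Bool
  unify Bool ~ Bool
  unify Int ~ Int
  unify Int ~ Int
let v : Int
  unify Int ~ Int
\x._ : Bool -> Int

Answer: Bool -> Int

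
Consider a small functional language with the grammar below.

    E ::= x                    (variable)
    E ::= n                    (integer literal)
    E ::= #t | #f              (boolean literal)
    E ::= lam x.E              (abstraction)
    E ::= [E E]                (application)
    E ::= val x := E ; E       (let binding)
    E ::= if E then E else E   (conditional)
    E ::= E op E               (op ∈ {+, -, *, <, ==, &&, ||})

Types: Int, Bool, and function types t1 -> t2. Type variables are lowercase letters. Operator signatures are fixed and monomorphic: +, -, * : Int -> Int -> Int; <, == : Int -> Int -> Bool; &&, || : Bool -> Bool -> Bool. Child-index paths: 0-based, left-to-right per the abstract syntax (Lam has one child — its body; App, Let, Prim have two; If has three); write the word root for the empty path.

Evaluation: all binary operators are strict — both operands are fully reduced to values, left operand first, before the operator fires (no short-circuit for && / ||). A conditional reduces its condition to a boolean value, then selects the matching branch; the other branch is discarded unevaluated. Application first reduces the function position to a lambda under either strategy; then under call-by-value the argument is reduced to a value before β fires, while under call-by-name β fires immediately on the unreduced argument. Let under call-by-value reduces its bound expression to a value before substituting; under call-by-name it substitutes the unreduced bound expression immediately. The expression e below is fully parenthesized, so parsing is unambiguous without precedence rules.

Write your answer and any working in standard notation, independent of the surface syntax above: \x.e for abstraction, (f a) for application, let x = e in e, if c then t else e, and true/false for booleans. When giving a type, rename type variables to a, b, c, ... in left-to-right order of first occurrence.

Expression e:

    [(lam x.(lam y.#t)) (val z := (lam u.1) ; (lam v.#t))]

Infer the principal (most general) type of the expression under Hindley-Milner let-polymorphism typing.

Answer: a -> Bool

Working:
\y._ : b -> Bool
\x._ : a -> b -> Bool
\u._ : c -> Int
let z : forall. c -> Int
\v._ : d -> Bool
  unify a -> b -> Bool ~ (d -> Bool) -> e
  unify a ~ d -> Bool
  unify b -> Bool ~ e
_ _ : b -> Bool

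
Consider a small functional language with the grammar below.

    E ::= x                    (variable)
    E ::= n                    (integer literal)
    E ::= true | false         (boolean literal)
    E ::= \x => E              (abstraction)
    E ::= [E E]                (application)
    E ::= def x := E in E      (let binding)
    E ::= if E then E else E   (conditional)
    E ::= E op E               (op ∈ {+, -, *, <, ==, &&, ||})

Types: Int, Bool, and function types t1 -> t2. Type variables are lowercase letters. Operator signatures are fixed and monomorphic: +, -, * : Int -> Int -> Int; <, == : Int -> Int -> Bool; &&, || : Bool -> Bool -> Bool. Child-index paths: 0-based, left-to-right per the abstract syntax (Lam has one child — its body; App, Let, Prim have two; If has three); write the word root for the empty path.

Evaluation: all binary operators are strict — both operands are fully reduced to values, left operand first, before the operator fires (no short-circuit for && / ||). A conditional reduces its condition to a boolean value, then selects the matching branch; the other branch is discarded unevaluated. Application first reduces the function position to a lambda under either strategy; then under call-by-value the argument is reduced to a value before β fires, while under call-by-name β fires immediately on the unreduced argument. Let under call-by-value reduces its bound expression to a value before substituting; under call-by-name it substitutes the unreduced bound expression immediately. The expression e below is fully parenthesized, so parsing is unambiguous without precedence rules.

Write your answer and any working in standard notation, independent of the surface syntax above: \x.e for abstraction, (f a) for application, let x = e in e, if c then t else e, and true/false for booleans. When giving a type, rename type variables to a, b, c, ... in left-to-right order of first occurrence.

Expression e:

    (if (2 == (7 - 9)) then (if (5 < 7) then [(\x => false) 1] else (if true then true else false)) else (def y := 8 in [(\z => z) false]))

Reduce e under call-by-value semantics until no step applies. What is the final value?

Answer: false

Working:
step 0: (if (2 == (7 - 9)) then (if (5 < 7) then ((\x.false) 1) else (if true then true else false)) else (let y = 8 in ((\z.z) false)))
step 1: [delta@0.1] (if (2 == -2) then (if (5 < 7) then ((\x.false) 1) else (if true then true else false)) else (let y = 8 in ((\z.z) false)))
step 2: [delta@0] (if false then (if (5 < 7) then ((\x.false) 1) else (if true then true else false)) else (let y = 8 in ((\z.z) false)))
step 3: [if@root] (let y = 8 in ((\z.z) false))
step 4: [let@root] ((\z.z) false)
step 5: [beta@root] false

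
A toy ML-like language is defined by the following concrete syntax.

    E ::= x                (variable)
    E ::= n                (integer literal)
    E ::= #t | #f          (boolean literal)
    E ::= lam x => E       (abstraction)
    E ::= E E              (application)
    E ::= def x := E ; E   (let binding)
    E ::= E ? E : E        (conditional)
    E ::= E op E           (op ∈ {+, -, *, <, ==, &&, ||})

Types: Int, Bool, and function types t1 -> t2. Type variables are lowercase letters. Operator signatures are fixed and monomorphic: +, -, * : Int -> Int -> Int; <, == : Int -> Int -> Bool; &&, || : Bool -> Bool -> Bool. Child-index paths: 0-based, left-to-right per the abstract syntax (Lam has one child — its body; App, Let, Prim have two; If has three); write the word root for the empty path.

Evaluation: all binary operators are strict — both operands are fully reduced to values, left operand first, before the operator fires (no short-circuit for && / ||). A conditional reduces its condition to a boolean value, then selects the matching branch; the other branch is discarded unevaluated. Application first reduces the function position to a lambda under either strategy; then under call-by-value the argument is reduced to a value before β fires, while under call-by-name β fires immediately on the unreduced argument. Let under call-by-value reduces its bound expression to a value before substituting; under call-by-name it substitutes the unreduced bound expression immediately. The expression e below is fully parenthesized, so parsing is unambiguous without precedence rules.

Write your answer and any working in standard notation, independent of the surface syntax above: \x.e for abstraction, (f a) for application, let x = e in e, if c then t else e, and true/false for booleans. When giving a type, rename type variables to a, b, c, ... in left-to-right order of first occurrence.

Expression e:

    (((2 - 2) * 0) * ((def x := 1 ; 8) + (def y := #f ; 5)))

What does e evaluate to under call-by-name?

Answer: 0

Trace:
step 0: (((2 - 2) * 0) * ((let x = 1 in 8) + (let y = false in 5)))
step 1: [delta@0.0] ((0 * 0) * ((let x = 1 in 8) + (let y = false in 5)))
step 2: [delta@0] (0 * ((let x = 1 in 8) + (let y = false in 5)))
step 3: [let@1.0] (0 * (8 + (let y = false in 5)))
step 4: [let@1.1] (0 * (8 + 5))
step 5: [delta@1] (0 * 13)
step 6: [delta@root] 0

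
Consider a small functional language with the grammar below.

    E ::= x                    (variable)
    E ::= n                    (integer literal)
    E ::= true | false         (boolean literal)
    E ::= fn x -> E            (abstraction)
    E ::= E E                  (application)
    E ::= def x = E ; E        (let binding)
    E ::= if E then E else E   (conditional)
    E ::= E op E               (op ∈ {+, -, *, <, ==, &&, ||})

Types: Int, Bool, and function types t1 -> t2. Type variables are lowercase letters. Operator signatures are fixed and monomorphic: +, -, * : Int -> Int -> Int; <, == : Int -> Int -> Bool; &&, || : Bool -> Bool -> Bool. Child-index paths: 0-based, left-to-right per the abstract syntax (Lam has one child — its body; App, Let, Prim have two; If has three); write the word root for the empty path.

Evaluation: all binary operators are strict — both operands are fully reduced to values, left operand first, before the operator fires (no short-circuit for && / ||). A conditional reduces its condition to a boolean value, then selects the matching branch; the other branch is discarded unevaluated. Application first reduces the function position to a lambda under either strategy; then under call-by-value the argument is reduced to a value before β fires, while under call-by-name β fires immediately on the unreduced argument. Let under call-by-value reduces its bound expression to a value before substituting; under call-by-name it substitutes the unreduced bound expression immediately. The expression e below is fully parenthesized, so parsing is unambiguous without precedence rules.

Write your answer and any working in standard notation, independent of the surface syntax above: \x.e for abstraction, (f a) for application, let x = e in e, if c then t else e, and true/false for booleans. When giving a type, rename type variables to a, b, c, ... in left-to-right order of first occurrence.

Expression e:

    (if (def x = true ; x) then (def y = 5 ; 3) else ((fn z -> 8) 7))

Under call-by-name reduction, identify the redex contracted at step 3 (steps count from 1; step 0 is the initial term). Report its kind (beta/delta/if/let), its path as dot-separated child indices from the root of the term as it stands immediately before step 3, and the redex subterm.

Answer: let at root : (let y = 5 in 3)

Derivation:
step 0: (if (let x = true in x) then (let y = 5 in 3) else ((\z.8) 7))
step 1: [let@0] (if true then (let y = 5 in 3) else ((\z.8) 7))
step 2: [if@root] (let y = 5 in 3)
step 3: [let@root] 3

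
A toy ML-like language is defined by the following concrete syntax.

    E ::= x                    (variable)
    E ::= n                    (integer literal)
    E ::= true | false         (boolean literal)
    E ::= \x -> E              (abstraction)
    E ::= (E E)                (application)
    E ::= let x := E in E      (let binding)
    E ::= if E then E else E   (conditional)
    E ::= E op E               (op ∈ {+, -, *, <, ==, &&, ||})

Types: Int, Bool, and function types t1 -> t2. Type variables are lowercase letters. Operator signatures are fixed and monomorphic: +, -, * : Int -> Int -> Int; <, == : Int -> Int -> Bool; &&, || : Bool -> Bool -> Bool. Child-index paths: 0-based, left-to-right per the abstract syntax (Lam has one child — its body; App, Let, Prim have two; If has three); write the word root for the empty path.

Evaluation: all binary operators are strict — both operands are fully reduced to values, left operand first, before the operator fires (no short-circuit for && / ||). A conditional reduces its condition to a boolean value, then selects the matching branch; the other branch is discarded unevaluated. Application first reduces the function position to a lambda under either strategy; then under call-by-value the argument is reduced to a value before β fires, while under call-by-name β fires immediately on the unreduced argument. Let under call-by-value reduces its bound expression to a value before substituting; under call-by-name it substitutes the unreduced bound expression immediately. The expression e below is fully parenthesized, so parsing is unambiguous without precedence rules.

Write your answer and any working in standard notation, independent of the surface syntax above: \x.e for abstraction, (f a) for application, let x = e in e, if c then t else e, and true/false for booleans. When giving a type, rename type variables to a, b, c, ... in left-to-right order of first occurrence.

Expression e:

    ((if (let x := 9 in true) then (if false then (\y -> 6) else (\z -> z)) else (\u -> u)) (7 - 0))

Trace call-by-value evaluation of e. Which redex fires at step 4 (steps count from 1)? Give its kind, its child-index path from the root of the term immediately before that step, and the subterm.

Answer: delta at 1 : (7 - 0)

Working:
step 0: ((if (let x = 9 in true) then (if false then (\y.6) else (\z.z)) else (\u.u)) (7 - 0))
step 1: [let@0.0] ((if true then (if false then (\y.6) else (\z.z)) else (\u.u)) (7 - 0))
step 2: [if@0] ((if false then (\y.6) else (\z.z)) (7 - 0))
step 3: [if@0] ((\z.z) (7 - 0))
step 4: [delta@1] ((\z.z) 7)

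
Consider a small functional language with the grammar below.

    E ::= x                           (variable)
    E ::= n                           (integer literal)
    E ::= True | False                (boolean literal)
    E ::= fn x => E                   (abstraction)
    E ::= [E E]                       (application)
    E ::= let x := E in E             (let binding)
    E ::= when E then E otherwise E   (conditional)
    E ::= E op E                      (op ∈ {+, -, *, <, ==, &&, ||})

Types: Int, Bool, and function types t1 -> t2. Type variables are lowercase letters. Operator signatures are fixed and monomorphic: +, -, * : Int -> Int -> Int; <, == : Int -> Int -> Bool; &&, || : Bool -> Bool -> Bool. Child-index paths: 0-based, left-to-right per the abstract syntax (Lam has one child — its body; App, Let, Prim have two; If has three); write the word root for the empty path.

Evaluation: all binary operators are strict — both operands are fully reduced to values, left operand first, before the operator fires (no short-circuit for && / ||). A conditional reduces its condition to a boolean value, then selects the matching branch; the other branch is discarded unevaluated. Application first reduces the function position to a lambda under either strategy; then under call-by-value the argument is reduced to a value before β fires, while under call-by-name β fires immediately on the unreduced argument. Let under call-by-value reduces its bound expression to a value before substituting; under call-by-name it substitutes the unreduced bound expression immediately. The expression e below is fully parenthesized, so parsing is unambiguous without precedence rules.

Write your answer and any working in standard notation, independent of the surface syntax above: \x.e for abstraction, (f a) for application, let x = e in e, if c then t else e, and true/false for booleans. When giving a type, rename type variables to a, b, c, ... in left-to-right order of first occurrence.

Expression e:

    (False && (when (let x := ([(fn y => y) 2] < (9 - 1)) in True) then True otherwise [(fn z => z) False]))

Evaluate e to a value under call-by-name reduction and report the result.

Answer: false

Trace:
step 0: (false && (if (let x = (((\y.y) 2) < (9 - 1)) in true) then true else ((\z.z) false)))
step 1: [let@1.0] (false && (if true then true else ((\z.z) false)))
step 2: [if@1] (false && true)
step 3: [delta@root] false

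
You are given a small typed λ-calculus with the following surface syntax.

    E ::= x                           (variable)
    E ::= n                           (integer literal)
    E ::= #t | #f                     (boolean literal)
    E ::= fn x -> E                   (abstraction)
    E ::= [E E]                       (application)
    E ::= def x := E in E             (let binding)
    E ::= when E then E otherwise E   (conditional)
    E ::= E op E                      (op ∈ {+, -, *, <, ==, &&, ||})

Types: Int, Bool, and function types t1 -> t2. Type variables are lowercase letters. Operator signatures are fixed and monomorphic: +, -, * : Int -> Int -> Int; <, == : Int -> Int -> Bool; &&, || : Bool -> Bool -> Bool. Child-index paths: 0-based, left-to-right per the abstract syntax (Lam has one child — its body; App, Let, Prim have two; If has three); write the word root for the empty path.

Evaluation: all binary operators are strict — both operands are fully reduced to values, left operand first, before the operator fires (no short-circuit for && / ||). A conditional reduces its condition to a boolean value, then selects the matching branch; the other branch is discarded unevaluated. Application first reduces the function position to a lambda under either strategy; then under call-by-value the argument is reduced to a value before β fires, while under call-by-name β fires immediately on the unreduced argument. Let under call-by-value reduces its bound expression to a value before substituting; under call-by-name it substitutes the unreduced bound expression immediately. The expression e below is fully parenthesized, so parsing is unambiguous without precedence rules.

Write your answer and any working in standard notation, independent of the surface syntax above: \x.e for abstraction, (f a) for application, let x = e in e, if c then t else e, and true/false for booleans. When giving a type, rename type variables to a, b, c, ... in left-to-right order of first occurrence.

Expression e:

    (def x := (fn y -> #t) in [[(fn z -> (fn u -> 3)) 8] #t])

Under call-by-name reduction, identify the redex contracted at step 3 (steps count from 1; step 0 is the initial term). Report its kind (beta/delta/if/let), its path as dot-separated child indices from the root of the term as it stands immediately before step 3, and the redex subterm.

Trace:
step 0: (let x = (\y.true) in (((\z.(\u.3)) 8) true))
step 1: [let@root] (((\z.(\u.3)) 8) true)
step 2: [beta@0] ((\u.3) true)
step 3: [beta@root] 3

Answer: beta at root : ((\u.3) true)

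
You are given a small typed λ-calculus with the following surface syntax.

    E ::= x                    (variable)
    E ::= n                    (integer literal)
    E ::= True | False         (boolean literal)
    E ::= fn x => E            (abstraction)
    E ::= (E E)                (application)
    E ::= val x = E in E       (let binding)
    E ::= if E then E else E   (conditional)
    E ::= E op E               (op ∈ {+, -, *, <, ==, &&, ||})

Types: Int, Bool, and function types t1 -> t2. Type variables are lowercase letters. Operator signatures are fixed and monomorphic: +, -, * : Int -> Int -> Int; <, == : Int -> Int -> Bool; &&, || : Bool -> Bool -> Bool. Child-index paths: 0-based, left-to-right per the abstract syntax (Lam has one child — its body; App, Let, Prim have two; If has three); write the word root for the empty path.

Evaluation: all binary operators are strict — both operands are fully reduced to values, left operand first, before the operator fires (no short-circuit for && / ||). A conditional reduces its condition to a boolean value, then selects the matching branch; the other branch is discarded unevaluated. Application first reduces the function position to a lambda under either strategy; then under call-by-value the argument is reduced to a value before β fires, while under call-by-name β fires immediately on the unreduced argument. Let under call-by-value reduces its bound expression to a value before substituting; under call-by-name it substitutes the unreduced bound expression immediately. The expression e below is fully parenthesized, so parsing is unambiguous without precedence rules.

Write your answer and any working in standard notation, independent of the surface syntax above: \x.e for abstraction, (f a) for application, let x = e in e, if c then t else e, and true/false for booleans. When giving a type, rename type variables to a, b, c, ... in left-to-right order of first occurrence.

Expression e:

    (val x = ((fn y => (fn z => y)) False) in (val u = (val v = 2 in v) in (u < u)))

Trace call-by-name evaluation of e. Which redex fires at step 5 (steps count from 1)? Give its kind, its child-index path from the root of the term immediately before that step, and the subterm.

Answer: delta at root : (2 < 2)

Working:
step 0: (let x = ((\y.(\z.y)) false) in (let u = (let v = 2 in v) in (u < u)))
step 1: [let@root] (let u = (let v = 2 in v) in (u < u))
step 2: [let@root] ((let v = 2 in v) < (let v = 2 in v))
step 3: [let@0] (2 < (let v = 2 in v))
step 4: [let@1] (2 < 2)
step 5: [delta@root] false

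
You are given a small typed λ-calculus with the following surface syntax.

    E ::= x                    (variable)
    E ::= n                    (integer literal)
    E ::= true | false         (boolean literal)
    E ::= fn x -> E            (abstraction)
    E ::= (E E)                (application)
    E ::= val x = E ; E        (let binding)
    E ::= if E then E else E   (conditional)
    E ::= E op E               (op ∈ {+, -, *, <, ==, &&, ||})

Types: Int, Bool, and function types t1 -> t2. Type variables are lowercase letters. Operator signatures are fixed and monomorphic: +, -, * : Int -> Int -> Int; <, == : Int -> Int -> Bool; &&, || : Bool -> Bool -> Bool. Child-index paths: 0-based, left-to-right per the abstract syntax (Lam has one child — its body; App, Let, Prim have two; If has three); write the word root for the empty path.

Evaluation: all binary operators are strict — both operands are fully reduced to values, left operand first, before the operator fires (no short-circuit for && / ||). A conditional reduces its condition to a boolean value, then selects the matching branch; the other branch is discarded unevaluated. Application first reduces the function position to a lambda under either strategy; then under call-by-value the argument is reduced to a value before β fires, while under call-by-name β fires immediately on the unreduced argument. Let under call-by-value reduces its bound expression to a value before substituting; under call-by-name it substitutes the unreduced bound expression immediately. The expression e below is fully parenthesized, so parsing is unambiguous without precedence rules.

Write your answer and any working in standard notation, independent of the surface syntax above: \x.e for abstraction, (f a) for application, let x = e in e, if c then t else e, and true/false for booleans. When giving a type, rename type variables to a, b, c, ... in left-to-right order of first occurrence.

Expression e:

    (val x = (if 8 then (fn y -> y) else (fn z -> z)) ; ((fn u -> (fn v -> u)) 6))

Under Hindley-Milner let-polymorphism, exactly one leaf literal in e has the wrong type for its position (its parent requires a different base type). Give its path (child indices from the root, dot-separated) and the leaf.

Working:
  unify Int ~ Bool
  FAIL: mismatch Int ~ Bool

Answer: 0.0 : 8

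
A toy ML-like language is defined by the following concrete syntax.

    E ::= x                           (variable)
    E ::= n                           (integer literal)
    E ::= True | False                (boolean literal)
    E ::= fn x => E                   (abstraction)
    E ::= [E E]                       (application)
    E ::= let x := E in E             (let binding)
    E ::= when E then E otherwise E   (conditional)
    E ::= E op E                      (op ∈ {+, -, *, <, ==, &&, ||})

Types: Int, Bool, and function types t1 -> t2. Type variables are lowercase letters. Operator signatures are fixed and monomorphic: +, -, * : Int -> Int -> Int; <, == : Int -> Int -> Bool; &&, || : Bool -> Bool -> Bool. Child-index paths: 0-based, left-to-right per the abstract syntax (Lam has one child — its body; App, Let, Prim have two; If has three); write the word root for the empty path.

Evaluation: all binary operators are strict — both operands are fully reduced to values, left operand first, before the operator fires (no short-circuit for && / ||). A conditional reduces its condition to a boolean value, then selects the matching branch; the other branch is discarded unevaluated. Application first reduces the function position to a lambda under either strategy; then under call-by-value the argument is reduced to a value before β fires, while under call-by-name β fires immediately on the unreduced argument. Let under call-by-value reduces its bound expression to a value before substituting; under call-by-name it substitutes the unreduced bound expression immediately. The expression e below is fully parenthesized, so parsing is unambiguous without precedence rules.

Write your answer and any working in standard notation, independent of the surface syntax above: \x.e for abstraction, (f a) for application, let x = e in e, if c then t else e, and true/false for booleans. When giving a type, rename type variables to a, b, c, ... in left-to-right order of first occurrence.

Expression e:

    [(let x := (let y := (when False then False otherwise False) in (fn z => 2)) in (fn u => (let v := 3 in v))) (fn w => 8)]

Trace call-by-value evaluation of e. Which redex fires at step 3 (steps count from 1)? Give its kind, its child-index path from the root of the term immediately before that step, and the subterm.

Derivation:
step 0: ((let x = (let y = (if false then false else false) in (\z.2)) in (\u.(let v = 3 in v))) (\w.8))
step 1: [if@0.0.0] ((let x = (let y = false in (\z.2)) in (\u.(let v = 3 in v))) (\w.8))
step 2: [let@0.0] ((let x = (\z.2) in (\u.(let v = 3 in v))) (\w.8))
step 3: [let@0] ((\u.(let v = 3 in v)) (\w.8))

Answer: let at 0 : (let x = (\z.2) in (\u.(let v = 3 in v)))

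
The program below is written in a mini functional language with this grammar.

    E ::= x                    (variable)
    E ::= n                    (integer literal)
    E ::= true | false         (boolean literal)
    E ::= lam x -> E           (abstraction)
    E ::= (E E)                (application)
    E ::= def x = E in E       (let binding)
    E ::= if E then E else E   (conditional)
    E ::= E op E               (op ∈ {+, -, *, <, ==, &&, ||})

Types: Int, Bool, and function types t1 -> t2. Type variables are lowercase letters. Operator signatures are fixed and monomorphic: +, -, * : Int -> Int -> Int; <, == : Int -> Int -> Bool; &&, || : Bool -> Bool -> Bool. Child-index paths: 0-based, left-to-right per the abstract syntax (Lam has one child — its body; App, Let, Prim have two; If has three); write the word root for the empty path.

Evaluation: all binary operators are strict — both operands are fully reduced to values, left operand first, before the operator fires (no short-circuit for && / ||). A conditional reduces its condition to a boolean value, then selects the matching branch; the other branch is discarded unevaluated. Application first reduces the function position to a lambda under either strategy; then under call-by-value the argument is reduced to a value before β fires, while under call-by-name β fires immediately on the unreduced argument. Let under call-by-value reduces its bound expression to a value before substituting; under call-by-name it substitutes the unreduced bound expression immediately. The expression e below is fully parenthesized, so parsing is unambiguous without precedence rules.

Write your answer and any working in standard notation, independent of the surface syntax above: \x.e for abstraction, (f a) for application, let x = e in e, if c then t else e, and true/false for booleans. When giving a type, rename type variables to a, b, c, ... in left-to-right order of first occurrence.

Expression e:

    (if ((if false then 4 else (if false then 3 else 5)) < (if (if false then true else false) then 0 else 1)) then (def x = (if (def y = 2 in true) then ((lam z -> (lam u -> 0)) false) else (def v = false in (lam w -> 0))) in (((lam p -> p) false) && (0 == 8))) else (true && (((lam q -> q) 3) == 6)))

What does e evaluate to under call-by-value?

Answer: false

Working:
step 0: (if ((if false then 4 else (if false then 3 else 5)) < (if (if false then true else false) then 0 else 1)) then (let x = (if (let y = 2 in true) then ((\z.(\u.0)) false) else (let v = false in (\w.0))) in (((\p.p) false) && (0 == 8))) else (true && (((\q.q) 3) == 6)))
step 1: [if@0.0] (if ((if false then 3 else 5) < (if (if false then true else false) then 0 else 1)) then (let x = (if (let y = 2 in true) then ((\z.(\u.0)) false) else (let v = false in (\w.0))) in (((\p.p) false) && (0 == 8))) else (true && (((\q.q) 3) == 6)))
step 2: [if@0.0] (if (5 < (if (if false then true else false) then 0 else 1)) then (let x = (if (let y = 2 in true) then ((\z.(\u.0)) false) else (let v = false in (\w.0))) in (((\p.p) false) && (0 == 8))) else (true && (((\q.q) 3) == 6)))
step 3: [if@0.1.0] (if (5 < (if false then 0 else 1)) then (let x = (if (let y = 2 in true) then ((\z.(\u.0)) false) else (let v = false in (\w.0))) in (((\p.p) false) && (0 == 8))) else (true && (((\q.q) 3) == 6)))
step 4: [if@0.1] (if (5 < 1) then (let x = (if (let y = 2 in true) then ((\z.(\u.0)) false) else (let v = false in (\w.0))) in (((\p.p) false) && (0 == 8))) else (true && (((\q.q) 3) == 6)))
step 5: [delta@0] (if false then (let x = (if (let y = 2 in true) then ((\z.(\u.0)) false) else (let v = false in (\w.0))) in (((\p.p) false) && (0 == 8))) else (true && (((\q.q) 3) == 6)))
step 6: [if@root] (true && (((\q.q) 3) == 6))
step 7: [beta@1.0] (true && (3 == 6))
step 8: [delta@1] (true && false)
step 9: [delta@root] false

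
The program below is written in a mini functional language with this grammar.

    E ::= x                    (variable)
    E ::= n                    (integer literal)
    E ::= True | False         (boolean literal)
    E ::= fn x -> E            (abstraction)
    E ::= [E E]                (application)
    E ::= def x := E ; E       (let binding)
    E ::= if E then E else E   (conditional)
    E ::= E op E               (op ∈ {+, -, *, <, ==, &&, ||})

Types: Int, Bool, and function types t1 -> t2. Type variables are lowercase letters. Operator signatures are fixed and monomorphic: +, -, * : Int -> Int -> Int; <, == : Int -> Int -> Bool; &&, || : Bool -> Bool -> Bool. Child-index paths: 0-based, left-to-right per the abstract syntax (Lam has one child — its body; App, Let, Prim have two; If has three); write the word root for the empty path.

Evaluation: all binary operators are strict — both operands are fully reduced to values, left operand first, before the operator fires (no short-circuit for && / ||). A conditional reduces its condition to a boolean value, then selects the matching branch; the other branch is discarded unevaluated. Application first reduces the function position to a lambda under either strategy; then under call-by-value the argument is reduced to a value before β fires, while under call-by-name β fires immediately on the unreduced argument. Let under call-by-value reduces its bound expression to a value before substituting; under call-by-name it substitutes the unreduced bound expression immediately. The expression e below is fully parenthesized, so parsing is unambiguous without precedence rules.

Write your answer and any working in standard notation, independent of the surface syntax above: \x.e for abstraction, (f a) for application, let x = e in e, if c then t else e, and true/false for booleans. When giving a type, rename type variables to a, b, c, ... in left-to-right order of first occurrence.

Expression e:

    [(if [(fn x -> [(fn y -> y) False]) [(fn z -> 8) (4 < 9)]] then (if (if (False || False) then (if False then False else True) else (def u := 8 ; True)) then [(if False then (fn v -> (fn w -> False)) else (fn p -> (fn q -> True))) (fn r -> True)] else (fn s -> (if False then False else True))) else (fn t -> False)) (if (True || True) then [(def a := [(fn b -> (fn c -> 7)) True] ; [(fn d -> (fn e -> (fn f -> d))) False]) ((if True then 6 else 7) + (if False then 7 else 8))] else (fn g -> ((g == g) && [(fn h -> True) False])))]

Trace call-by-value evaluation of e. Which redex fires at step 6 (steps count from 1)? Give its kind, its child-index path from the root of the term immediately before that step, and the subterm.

Answer: delta at 1.0 : (true || true)

Trace:
step 0: ((if ((\x.((\y.y) false)) ((\z.8) (4 < 9))) then (if (if (false || false) then (if false then false else true) else (let u = 8 in true)) then ((if false then (\v.(\w.false)) else (\p.(\q.true))) (\r.true)) else (\s.(if false then false else true))) else (\t.false)) (if (true || true) then ((let a = ((\b.(\c.7)) true) in ((\d.(\e.(\f.d))) false)) ((if true then 6 else 7) + (if false then 7 else 8))) else (\g.((g == g) && ((\h.true) false)))))
step 1: [delta@0.0.1.1] ((if ((\x.((\y.y) false)) ((\z.8) true)) then (if (if (false || false) then (if false then false else true) else (let u = 8 in true)) then ((if false then (\v.(\w.false)) else (\p.(\q.true))) (\r.true)) else (\s.(if false then false else true))) else (\t.false)) (if (true || true) then ((let a = ((\b.(\c.7)) true) in ((\d.(\e.(\f.d))) false)) ((if true then 6 else 7) + (if false then 7 else 8))) else (\g.((g == g) && ((\h.true) false)))))
step 2: [beta@0.0.1] ((if ((\x.((\y.y) false)) 8) then (if (if (false || false) then (if false then false else true) else (let u = 8 in true)) then ((if false then (\v.(\w.false)) else (\p.(\q.true))) (\r.true)) else (\s.(if false then false else true))) else (\t.false)) (if (true || true) then ((let a = ((\b.(\c.7)) true) in ((\d.(\e.(\f.d))) false)) ((if true then 6 else 7) + (if false then 7 else 8))) else (\g.((g == g) && ((\h.true) false)))))
step 3: [beta@0.0] ((if ((\y.y) false) then (if (if (false || false) then (if false then false else true) else (let u = 8 in true)) then ((if false then (\v.(\w.false)) else (\p.(\q.true))) (\r.true)) else (\s.(if false then false else true))) else (\t.false)) (if (true || true) then ((let a = ((\b.(\c.7)) true) in ((\d.(\e.(\f.d))) false)) ((if true then 6 else 7) + (if false then 7 else 8))) else (\g.((g == g) && ((\h.true) false)))))
step 4: [beta@0.0] ((if false then (if (if (false || false) then (if false then false else true) else (let u = 8 in true)) then ((if false then (\v.(\w.false)) else (\p.(\q.true))) (\r.true)) else (\s.(if false then false else true))) else (\t.false)) (if (true || true) then ((let a = ((\b.(\c.7)) true) in ((\d.(\e.(\f.d))) false)) ((if true then 6 else 7) + (if false then 7 else 8))) else (\g.((g == g) && ((\h.true) false)))))
step 5: [if@0] ((\t.false) (if (true || true) then ((let a = ((\b.(\c.7)) true) in ((\d.(\e.(\f.d))) false)) ((if true then 6 else 7) + (if false then 7 else 8))) else (\g.((g == g) && ((\h.true) false)))))
step 6: [delta@1.0] ((\t.false) (if true then ((let a = ((\b.(\c.7)) true) in ((\d.(\e.(\f.d))) false)) ((if true then 6 else 7) + (if false then 7 else 8))) else (\g.((g == g) && ((\h.true) false)))))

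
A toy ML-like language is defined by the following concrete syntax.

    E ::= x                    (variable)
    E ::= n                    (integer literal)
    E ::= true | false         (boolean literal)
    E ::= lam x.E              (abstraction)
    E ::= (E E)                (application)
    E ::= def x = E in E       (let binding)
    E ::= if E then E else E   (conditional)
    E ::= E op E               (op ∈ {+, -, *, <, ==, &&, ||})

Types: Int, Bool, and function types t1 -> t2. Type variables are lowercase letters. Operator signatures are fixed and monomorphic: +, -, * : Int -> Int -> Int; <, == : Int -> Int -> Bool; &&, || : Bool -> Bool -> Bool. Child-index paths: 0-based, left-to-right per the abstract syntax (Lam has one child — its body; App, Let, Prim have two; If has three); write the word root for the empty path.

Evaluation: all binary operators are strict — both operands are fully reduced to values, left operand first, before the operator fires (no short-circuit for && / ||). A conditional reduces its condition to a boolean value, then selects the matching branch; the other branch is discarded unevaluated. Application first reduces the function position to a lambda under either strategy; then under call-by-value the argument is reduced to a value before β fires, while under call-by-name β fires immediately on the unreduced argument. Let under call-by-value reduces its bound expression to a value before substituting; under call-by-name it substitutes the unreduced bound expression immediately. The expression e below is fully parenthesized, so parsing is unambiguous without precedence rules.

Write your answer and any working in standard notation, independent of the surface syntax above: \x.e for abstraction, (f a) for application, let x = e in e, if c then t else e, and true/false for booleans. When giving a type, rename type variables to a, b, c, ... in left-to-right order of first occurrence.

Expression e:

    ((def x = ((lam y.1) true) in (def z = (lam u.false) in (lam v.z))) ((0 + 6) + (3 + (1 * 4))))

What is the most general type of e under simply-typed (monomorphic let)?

Answer: a -> Bool

Trace:
\y._ : a -> Int
  unify a -> Int ~ Bool -> b
  unify a ~ Bool
  unify Int ~ b
_ _ : Int
let x : Int
\u._ : c -> Bool
let z : c -> Bool
z : c -> Bool
\v._ : d -> c -> Bool
  unify Int ~ Int
  unify Int ~ Int
  unify Int ~ Int
  unify Int ~ Int
  unify Int ~ Int
  unify Int ~ Int
  unify Int ~ Int
  unify Int ~ Int
  unify d -> c -> Bool ~ Int -> e
  unify d ~ Int
  unify c -> Bool ~ e
_ _ : c -> Bool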